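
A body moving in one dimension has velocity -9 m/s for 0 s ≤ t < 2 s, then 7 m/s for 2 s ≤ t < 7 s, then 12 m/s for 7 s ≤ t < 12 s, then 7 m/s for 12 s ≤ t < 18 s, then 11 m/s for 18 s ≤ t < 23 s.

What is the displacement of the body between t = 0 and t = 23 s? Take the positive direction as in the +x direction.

Net displacement equals the area under the velocity-time graph (areas below the axis count negative).
0–2 s: -9 × 2 = -18 m
2–7 s: 7 × 5 = 35 m
7–12 s: 12 × 5 = 60 m
12–18 s: 7 × 6 = 42 m
18–23 s: 11 × 5 = 55 m
Net displacement = 174 m

174 m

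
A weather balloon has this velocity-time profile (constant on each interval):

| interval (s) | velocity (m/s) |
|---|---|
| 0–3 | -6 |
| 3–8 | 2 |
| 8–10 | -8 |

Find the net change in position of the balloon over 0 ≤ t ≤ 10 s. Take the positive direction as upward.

-24 m

Displacement is the signed area under the v-t curve.
0–3 s: -6 × 3 = -18 m
3–8 s: 2 × 5 = 10 m
8–10 s: -8 × 2 = -16 m
Net displacement = -24 m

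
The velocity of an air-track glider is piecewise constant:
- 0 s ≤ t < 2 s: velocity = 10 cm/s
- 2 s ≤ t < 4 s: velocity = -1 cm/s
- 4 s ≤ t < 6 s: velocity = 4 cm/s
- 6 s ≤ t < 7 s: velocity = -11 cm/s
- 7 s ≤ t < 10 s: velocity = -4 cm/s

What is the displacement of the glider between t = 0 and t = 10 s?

3 cm

Net displacement equals the area under the velocity-time graph (areas below the axis count negative).
0–2 s: 10 × 2 = 20 cm
2–4 s: -1 × 2 = -2 cm
4–6 s: 4 × 2 = 8 cm
6–7 s: -11 × 1 = -11 cm
7–10 s: -4 × 3 = -12 cm
Net displacement = 3 cm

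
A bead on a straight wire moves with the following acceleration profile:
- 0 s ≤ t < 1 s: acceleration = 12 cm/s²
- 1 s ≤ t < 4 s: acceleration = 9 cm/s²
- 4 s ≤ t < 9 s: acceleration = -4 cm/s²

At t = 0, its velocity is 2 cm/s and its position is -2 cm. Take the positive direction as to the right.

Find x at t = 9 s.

243.5 cm

On each constant-a segment, Δv = aΔt and Δx = v₀Δt + ½aΔt²; chain segment to segment.
0–1 s: v starts 2 cm/s; Δx = 2·1 + ½·12·1² = 8 cm; v ends 14 cm/s.
1–4 s: v starts 14 cm/s; Δx = 14·3 + ½·9·3² = 82.5 cm; v ends 41 cm/s.
4–9 s: v starts 41 cm/s; Δx = 41·5 + ½·-4·5² = 155 cm; v ends 21 cm/s.
x(9) = -2 + Σ Δx = 243.5 cm.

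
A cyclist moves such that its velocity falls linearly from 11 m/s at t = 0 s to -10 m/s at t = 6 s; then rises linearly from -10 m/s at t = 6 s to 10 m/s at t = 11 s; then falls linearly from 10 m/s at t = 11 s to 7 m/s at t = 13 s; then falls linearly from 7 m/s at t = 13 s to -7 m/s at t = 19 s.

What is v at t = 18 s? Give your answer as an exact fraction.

On 13–19 s the graph is linear from 7 to -7 m/s: v(18) = 7 + (-7 − 7)·(18 − 13)/(19 − 13) = -14/3 m/s.

-14/3 m/s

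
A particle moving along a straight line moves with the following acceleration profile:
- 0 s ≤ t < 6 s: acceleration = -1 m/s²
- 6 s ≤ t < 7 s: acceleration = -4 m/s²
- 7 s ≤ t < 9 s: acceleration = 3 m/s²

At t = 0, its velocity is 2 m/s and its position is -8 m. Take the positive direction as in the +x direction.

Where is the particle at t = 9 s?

-30 m

On each constant-a segment, Δv = aΔt and Δx = v₀Δt + ½aΔt²; chain segment to segment.
0–6 s: v starts 2 m/s; Δx = 2·6 + ½·-1·6² = -6 m; v ends -4 m/s.
6–7 s: v starts -4 m/s; Δx = -4·1 + ½·-4·1² = -6 m; v ends -8 m/s.
7–9 s: v starts -8 m/s; Δx = -8·2 + ½·3·2² = -10 m; v ends -2 m/s.
x(9) = -8 + Σ Δx = -30 m.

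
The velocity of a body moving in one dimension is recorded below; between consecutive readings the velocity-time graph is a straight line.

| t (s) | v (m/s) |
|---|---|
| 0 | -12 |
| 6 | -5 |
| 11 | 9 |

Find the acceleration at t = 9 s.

2.8 m/s²

Acceleration is the slope of the v-t graph on 6–11 s: (9 − -5)/(11 − 6) = 2.8 m/s².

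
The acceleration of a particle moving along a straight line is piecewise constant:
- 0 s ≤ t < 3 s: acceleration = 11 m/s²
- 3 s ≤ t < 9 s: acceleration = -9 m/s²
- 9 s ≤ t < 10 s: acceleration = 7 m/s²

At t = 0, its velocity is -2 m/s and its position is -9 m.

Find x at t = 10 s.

On each constant-a segment, Δv = aΔt and Δx = v₀Δt + ½aΔt²; chain segment to segment.
0–3 s: v starts -2 m/s; Δx = -2·3 + ½·11·3² = 43.5 m; v ends 31 m/s.
3–9 s: v starts 31 m/s; Δx = 31·6 + ½·-9·6² = 24 m; v ends -23 m/s.
9–10 s: v starts -23 m/s; Δx = -23·1 + ½·7·1² = -19.5 m; v ends -16 m/s.
x(10) = -9 + Σ Δx = 39 m.

39 m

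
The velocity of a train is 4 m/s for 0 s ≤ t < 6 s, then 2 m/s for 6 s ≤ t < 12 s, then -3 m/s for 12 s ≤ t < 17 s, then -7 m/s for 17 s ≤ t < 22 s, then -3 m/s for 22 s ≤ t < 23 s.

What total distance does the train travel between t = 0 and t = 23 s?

Total distance travelled is ∫|v| dt — sum the magnitudes of each area piece.
0–6 s: |4| × 6 = 24 m
6–12 s: |2| × 6 = 12 m
12–17 s: |-3| × 5 = 15 m
17–22 s: |-7| × 5 = 35 m
22–23 s: |-3| × 1 = 3 m
Total distance = 89 m

89 m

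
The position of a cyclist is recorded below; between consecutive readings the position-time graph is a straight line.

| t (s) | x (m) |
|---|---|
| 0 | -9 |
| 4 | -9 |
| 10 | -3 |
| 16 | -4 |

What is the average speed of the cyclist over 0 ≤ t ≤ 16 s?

0.4375 m/s

Average speed = (total path length)/(elapsed time); on a piecewise-linear x-t graph the path length is Σ|Δx|.
0–4 s: |Δx| = |-9 − -9| = 0 m
4–10 s: |Δx| = |-3 − -9| = 6 m
10–16 s: |Δx| = |-4 − -3| = 1 m
Total path = 7 m; average speed = 7/16 = 0.4375 m/s.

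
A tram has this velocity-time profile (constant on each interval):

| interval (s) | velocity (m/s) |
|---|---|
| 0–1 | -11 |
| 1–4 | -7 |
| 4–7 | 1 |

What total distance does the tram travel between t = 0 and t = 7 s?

Distance (not displacement) is the total path length: add the absolute areas under v-t.
0–1 s: |-11| × 1 = 11 m
1–4 s: |-7| × 3 = 21 m
4–7 s: |1| × 3 = 3 m
Total distance = 35 m

35 m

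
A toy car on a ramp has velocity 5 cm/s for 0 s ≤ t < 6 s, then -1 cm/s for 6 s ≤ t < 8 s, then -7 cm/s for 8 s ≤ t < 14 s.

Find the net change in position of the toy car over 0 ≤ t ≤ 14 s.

-14 cm

Net displacement equals the area under the velocity-time graph (areas below the axis count negative).
0–6 s: 5 × 6 = 30 cm
6–8 s: -1 × 2 = -2 cm
8–14 s: -7 × 6 = -42 cm
Net displacement = -14 cm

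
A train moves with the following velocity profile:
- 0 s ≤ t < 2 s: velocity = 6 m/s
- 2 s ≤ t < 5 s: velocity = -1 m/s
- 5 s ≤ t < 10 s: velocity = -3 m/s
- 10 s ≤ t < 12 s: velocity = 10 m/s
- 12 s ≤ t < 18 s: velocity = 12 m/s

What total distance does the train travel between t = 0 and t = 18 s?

Distance (not displacement) is the total path length: add the absolute areas under v-t.
0–2 s: |6| × 2 = 12 m
2–5 s: |-1| × 3 = 3 m
5–10 s: |-3| × 5 = 15 m
10–12 s: |10| × 2 = 20 m
12–18 s: |12| × 6 = 72 m
Total distance = 122 m

122 m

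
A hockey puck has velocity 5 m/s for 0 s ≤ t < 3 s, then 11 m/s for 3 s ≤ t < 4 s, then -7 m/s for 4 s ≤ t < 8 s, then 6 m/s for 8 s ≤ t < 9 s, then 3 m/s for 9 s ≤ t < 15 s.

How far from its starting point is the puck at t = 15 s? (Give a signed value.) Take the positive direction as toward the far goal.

Displacement is the signed area under the v-t curve.
0–3 s: 5 × 3 = 15 m
3–4 s: 11 × 1 = 11 m
4–8 s: -7 × 4 = -28 m
8–9 s: 6 × 1 = 6 m
9–15 s: 3 × 6 = 18 m
Net displacement = 22 m

22 m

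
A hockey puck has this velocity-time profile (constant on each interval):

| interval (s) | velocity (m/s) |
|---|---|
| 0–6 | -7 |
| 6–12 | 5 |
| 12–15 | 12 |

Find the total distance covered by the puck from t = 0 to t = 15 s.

Total distance travelled is ∫|v| dt — sum the magnitudes of each area piece.
0–6 s: |-7| × 6 = 42 m
6–12 s: |5| × 6 = 30 m
12–15 s: |12| × 3 = 36 m
Total distance = 108 m

108 m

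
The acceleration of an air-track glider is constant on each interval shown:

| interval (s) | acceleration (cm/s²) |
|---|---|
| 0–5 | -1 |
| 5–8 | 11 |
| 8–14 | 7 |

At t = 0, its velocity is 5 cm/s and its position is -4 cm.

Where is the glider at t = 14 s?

382 cm

On each constant-a segment, Δv = aΔt and Δx = v₀Δt + ½aΔt²; chain segment to segment.
0–5 s: v starts 5 cm/s; Δx = 5·5 + ½·-1·5² = 12.5 cm; v ends 0 cm/s.
5–8 s: v starts 0 cm/s; Δx = 0·3 + ½·11·3² = 49.5 cm; v ends 33 cm/s.
8–14 s: v starts 33 cm/s; Δx = 33·6 + ½·7·6² = 324 cm; v ends 75 cm/s.
x(14) = -4 + Σ Δx = 382 cm.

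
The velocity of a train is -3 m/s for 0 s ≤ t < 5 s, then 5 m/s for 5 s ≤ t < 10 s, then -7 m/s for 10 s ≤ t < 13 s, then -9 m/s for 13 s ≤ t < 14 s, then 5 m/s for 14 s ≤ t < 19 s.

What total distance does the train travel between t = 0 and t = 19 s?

95 m

Distance (not displacement) is the total path length: add the absolute areas under v-t.
0–5 s: |-3| × 5 = 15 m
5–10 s: |5| × 5 = 25 m
10–13 s: |-7| × 3 = 21 m
13–14 s: |-9| × 1 = 9 m
14–19 s: |5| × 5 = 25 m
Total distance = 95 m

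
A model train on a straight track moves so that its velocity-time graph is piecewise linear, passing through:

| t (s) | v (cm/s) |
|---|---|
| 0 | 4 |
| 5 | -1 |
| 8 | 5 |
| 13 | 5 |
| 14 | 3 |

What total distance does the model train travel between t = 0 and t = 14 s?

44 cm

Distance (not displacement) is the total path length: add the absolute areas under v-t.
0–5 s: v = 0 at t = 4 s; triangle areas 8 + 0.5 = 8.5 cm
5–8 s: v = 0 at t = 5.5 s; triangle areas 0.25 + 6.25 = 6.5 cm
8–13 s: |5| × 5 = 25 cm
13–14 s: |½(5 + 3)(1)| = 4 cm
Total distance = 44 cm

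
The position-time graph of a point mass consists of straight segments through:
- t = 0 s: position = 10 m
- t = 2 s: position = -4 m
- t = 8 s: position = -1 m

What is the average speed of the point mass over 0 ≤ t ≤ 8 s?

Average speed = (total path length)/(elapsed time); on a piecewise-linear x-t graph the path length is Σ|Δx|.
0–2 s: |Δx| = |-4 − 10| = 14 m
2–8 s: |Δx| = |-1 − -4| = 3 m
Total path = 17 m; average speed = 17/8 = 2.125 m/s.

2.125 m/s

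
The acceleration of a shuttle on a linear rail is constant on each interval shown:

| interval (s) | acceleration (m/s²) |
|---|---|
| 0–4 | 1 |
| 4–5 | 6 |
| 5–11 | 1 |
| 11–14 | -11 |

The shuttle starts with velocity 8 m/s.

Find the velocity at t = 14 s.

-9 m/s

Δv equals the area under the a-t graph; then v = v₀ + Δv.
0–4 s: 1 × 4 = 4 m/s
4–5 s: 6 × 1 = 6 m/s
5–11 s: 1 × 6 = 6 m/s
11–14 s: -11 × 3 = -33 m/s
Δv = -17 m/s, so v(14) = 8 + (-17) = -9 m/s.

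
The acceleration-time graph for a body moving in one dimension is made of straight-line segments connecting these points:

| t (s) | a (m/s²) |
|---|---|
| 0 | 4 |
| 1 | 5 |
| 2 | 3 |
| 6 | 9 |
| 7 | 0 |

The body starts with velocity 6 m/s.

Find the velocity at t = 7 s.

Δv equals the area under the a-t graph; then v = v₀ + Δv.
0–1 s: ½(4 + 5)(1) = 4.5 m/s
1–2 s: ½(5 + 3)(1) = 4 m/s
2–6 s: ½(3 + 9)(4) = 24 m/s
6–7 s: ½(9 + 0)(1) = 4.5 m/s
Δv = 37 m/s, so v(7) = 6 + (37) = 43 m/s.

43 m/s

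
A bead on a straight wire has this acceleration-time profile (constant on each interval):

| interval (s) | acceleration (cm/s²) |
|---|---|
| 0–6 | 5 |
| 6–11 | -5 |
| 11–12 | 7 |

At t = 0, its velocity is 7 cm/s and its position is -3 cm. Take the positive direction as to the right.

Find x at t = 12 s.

267 cm

On each constant-a segment, Δv = aΔt and Δx = v₀Δt + ½aΔt²; chain segment to segment.
0–6 s: v starts 7 cm/s; Δx = 7·6 + ½·5·6² = 132 cm; v ends 37 cm/s.
6–11 s: v starts 37 cm/s; Δx = 37·5 + ½·-5·5² = 122.5 cm; v ends 12 cm/s.
11–12 s: v starts 12 cm/s; Δx = 12·1 + ½·7·1² = 15.5 cm; v ends 19 cm/s.
x(12) = -3 + Σ Δx = 267 cm.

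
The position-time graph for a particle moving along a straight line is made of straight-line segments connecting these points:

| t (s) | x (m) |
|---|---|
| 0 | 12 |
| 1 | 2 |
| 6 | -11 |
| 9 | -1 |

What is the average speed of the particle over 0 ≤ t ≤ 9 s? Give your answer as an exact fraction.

11/3 m/s

Average speed = (total path length)/(elapsed time); on a piecewise-linear x-t graph the path length is Σ|Δx|.
0–1 s: |Δx| = |2 − 12| = 10 m
1–6 s: |Δx| = |-11 − 2| = 13 m
6–9 s: |Δx| = |-1 − -11| = 10 m
Total path = 33 m; average speed = 33/9 = 11/3 m/s.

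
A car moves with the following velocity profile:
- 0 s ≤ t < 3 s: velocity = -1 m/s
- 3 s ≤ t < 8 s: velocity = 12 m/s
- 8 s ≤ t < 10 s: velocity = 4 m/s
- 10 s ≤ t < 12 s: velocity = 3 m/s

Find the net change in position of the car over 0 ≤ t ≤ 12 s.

Displacement is the signed area under the v-t curve.
0–3 s: -1 × 3 = -3 m
3–8 s: 12 × 5 = 60 m
8–10 s: 4 × 2 = 8 m
10–12 s: 3 × 2 = 6 m
Net displacement = 71 m

71 m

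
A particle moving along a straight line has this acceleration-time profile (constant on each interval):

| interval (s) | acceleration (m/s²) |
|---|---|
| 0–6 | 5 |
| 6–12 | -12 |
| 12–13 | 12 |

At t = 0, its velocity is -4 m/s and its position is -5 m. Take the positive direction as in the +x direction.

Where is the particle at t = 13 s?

-39 m

On each constant-a segment, Δv = aΔt and Δx = v₀Δt + ½aΔt²; chain segment to segment.
0–6 s: v starts -4 m/s; Δx = -4·6 + ½·5·6² = 66 m; v ends 26 m/s.
6–12 s: v starts 26 m/s; Δx = 26·6 + ½·-12·6² = -60 m; v ends -46 m/s.
12–13 s: v starts -46 m/s; Δx = -46·1 + ½·12·1² = -40 m; v ends -34 m/s.
x(13) = -5 + Σ Δx = -39 m.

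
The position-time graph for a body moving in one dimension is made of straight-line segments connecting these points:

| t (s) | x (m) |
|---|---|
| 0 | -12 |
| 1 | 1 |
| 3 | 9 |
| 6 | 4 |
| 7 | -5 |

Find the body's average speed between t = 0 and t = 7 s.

5 m/s

Average speed = (total path length)/(elapsed time); on a piecewise-linear x-t graph the path length is Σ|Δx|.
0–1 s: |Δx| = |1 − -12| = 13 m
1–3 s: |Δx| = |9 − 1| = 8 m
3–6 s: |Δx| = |4 − 9| = 5 m
6–7 s: |Δx| = |-5 − 4| = 9 m
Total path = 35 m; average speed = 35/7 = 5 m/s.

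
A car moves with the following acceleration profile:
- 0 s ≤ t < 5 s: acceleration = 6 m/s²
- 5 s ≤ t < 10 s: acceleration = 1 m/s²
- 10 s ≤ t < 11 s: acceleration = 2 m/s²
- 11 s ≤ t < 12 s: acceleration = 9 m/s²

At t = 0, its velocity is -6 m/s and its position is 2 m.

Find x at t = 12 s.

On each constant-a segment, Δv = aΔt and Δx = v₀Δt + ½aΔt²; chain segment to segment.
0–5 s: v starts -6 m/s; Δx = -6·5 + ½·6·5² = 45 m; v ends 24 m/s.
5–10 s: v starts 24 m/s; Δx = 24·5 + ½·1·5² = 132.5 m; v ends 29 m/s.
10–11 s: v starts 29 m/s; Δx = 29·1 + ½·2·1² = 30 m; v ends 31 m/s.
11–12 s: v starts 31 m/s; Δx = 31·1 + ½·9·1² = 35.5 m; v ends 40 m/s.
x(12) = 2 + Σ Δx = 245 m.

245 m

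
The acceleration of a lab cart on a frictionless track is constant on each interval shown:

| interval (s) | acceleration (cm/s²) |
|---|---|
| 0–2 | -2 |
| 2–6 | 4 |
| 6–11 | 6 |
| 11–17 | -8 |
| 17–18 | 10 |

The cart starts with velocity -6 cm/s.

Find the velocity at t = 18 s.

Δv equals the area under the a-t graph; then v = v₀ + Δv.
0–2 s: -2 × 2 = -4 cm/s
2–6 s: 4 × 4 = 16 cm/s
6–11 s: 6 × 5 = 30 cm/s
11–17 s: -8 × 6 = -48 cm/s
17–18 s: 10 × 1 = 10 cm/s
Δv = 4 cm/s, so v(18) = -6 + (4) = -2 cm/s.

-2 cm/s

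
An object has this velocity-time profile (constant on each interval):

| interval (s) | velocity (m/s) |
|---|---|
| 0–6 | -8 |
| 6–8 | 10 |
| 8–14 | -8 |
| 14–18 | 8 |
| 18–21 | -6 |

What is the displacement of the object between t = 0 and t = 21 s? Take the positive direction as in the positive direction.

-62 m

Net displacement equals the area under the velocity-time graph (areas below the axis count negative).
0–6 s: -8 × 6 = -48 m
6–8 s: 10 × 2 = 20 m
8–14 s: -8 × 6 = -48 m
14–18 s: 8 × 4 = 32 m
18–21 s: -6 × 3 = -18 m
Net displacement = -62 m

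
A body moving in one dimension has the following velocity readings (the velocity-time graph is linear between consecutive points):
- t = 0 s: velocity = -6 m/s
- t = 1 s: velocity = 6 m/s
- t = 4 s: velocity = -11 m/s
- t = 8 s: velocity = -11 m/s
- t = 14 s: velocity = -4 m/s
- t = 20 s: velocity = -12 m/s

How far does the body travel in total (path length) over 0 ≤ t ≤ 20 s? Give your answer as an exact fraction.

Distance (not displacement) is the total path length: add the absolute areas under v-t.
0–1 s: v = 0 at t = 0.5 s; triangle areas 1.5 + 1.5 = 3 m
1–4 s: v = 0 at t = 35/17 s; triangle areas 54/17 + 363/34 = 471/34 m
4–8 s: |-11| × 4 = 44 m
8–14 s: |½(-11 + -4)(6)| = 45 m
14–20 s: |½(-4 + -12)(6)| = 48 m
Total distance = 5231/34 m

5231/34 m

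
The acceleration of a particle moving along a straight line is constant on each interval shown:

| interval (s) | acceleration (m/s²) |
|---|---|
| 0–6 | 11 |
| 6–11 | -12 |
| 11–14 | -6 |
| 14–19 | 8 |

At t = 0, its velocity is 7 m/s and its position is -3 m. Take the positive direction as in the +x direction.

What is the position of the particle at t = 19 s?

539 m

On each constant-a segment, Δv = aΔt and Δx = v₀Δt + ½aΔt²; chain segment to segment.
0–6 s: v starts 7 m/s; Δx = 7·6 + ½·11·6² = 240 m; v ends 73 m/s.
6–11 s: v starts 73 m/s; Δx = 73·5 + ½·-12·5² = 215 m; v ends 13 m/s.
11–14 s: v starts 13 m/s; Δx = 13·3 + ½·-6·3² = 12 m; v ends -5 m/s.
14–19 s: v starts -5 m/s; Δx = -5·5 + ½·8·5² = 75 m; v ends 35 m/s.
x(19) = -3 + Σ Δx = 539 m.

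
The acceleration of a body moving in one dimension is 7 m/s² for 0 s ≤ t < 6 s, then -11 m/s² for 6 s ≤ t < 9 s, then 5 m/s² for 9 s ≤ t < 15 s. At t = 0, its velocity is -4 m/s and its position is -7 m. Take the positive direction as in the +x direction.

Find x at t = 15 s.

On each constant-a segment, Δv = aΔt and Δx = v₀Δt + ½aΔt²; chain segment to segment.
0–6 s: v starts -4 m/s; Δx = -4·6 + ½·7·6² = 102 m; v ends 38 m/s.
6–9 s: v starts 38 m/s; Δx = 38·3 + ½·-11·3² = 64.5 m; v ends 5 m/s.
9–15 s: v starts 5 m/s; Δx = 5·6 + ½·5·6² = 120 m; v ends 35 m/s.
x(15) = -7 + Σ Δx = 279.5 m.

279.5 m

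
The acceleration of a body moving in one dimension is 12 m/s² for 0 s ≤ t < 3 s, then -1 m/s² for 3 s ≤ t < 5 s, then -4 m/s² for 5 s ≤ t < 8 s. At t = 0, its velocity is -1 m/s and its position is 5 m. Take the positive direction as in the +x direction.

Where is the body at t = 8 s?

205 m

On each constant-a segment, Δv = aΔt and Δx = v₀Δt + ½aΔt²; chain segment to segment.
0–3 s: v starts -1 m/s; Δx = -1·3 + ½·12·3² = 51 m; v ends 35 m/s.
3–5 s: v starts 35 m/s; Δx = 35·2 + ½·-1·2² = 68 m; v ends 33 m/s.
5–8 s: v starts 33 m/s; Δx = 33·3 + ½·-4·3² = 81 m; v ends 21 m/s.
x(8) = 5 + Σ Δx = 205 m.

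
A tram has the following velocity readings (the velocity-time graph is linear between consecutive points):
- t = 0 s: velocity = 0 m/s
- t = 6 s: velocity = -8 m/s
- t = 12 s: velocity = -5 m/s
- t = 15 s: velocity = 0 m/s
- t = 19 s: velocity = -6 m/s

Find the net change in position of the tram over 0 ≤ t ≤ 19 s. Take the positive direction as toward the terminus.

Net displacement equals the area under the velocity-time graph (areas below the axis count negative).
0–6 s: ½(0 + -8)(6) = -24 m
6–12 s: ½(-8 + -5)(6) = -39 m
12–15 s: ½(-5 + 0)(3) = -7.5 m
15–19 s: ½(0 + -6)(4) = -12 m
Net displacement = -82.5 m

-82.5 m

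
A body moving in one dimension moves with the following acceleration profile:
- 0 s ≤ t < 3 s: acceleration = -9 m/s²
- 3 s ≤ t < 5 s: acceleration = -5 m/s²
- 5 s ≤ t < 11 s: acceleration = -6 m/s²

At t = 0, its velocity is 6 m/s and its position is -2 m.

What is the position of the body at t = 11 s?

On each constant-a segment, Δv = aΔt and Δx = v₀Δt + ½aΔt²; chain segment to segment.
0–3 s: v starts 6 m/s; Δx = 6·3 + ½·-9·3² = -22.5 m; v ends -21 m/s.
3–5 s: v starts -21 m/s; Δx = -21·2 + ½·-5·2² = -52 m; v ends -31 m/s.
5–11 s: v starts -31 m/s; Δx = -31·6 + ½·-6·6² = -294 m; v ends -67 m/s.
x(11) = -2 + Σ Δx = -370.5 m.

-370.5 m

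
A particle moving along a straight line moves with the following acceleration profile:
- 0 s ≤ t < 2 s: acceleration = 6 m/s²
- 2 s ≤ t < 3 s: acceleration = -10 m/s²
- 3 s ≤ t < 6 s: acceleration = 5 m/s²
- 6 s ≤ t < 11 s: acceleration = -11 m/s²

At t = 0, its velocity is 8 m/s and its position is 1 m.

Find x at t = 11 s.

84 m

On each constant-a segment, Δv = aΔt and Δx = v₀Δt + ½aΔt²; chain segment to segment.
0–2 s: v starts 8 m/s; Δx = 8·2 + ½·6·2² = 28 m; v ends 20 m/s.
2–3 s: v starts 20 m/s; Δx = 20·1 + ½·-10·1² = 15 m; v ends 10 m/s.
3–6 s: v starts 10 m/s; Δx = 10·3 + ½·5·3² = 52.5 m; v ends 25 m/s.
6–11 s: v starts 25 m/s; Δx = 25·5 + ½·-11·5² = -12.5 m; v ends -30 m/s.
x(11) = 1 + Σ Δx = 84 m.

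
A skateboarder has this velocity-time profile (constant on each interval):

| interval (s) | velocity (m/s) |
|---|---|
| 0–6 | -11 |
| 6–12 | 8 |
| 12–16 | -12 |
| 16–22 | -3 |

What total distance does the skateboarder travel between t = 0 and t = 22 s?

Distance (not displacement) is the total path length: add the absolute areas under v-t.
0–6 s: |-11| × 6 = 66 m
6–12 s: |8| × 6 = 48 m
12–16 s: |-12| × 4 = 48 m
16–22 s: |-3| × 6 = 18 m
Total distance = 180 m

180 m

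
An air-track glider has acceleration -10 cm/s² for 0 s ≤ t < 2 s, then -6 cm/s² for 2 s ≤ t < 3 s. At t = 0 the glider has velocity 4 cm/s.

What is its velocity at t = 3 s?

-22 cm/s

Δv equals the area under the a-t graph; then v = v₀ + Δv.
0–2 s: -10 × 2 = -20 cm/s
2–3 s: -6 × 1 = -6 cm/s
Δv = -26 cm/s, so v(3) = 4 + (-26) = -22 cm/s.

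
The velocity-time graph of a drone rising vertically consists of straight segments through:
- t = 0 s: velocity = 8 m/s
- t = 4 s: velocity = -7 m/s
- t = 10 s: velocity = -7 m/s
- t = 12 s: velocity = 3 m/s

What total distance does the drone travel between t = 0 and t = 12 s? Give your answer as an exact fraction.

943/15 m

Distance (not displacement) is the total path length: add the absolute areas under v-t.
0–4 s: v = 0 at t = 32/15 s; triangle areas 128/15 + 98/15 = 226/15 m
4–10 s: |-7| × 6 = 42 m
10–12 s: v = 0 at t = 11.4 s; triangle areas 4.9 + 0.9 = 5.8 m
Total distance = 943/15 m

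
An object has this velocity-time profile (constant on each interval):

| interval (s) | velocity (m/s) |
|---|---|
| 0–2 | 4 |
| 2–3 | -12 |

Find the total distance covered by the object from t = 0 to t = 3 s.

Total distance travelled is ∫|v| dt — sum the magnitudes of each area piece.
0–2 s: |4| × 2 = 8 m
2–3 s: |-12| × 1 = 12 m
Total distance = 20 m

20 m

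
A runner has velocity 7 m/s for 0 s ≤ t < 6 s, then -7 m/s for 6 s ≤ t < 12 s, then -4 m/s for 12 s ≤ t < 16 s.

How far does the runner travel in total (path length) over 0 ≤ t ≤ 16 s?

100 m

Total distance travelled is ∫|v| dt — sum the magnitudes of each area piece.
0–6 s: |7| × 6 = 42 m
6–12 s: |-7| × 6 = 42 m
12–16 s: |-4| × 4 = 16 m
Total distance = 100 m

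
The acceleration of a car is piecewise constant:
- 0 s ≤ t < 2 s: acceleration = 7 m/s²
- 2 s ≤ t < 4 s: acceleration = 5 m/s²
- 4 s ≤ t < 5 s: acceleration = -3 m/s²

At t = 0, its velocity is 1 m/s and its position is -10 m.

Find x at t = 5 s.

69.5 m

On each constant-a segment, Δv = aΔt and Δx = v₀Δt + ½aΔt²; chain segment to segment.
0–2 s: v starts 1 m/s; Δx = 1·2 + ½·7·2² = 16 m; v ends 15 m/s.
2–4 s: v starts 15 m/s; Δx = 15·2 + ½·5·2² = 40 m; v ends 25 m/s.
4–5 s: v starts 25 m/s; Δx = 25·1 + ½·-3·1² = 23.5 m; v ends 22 m/s.
x(5) = -10 + Σ Δx = 69.5 m.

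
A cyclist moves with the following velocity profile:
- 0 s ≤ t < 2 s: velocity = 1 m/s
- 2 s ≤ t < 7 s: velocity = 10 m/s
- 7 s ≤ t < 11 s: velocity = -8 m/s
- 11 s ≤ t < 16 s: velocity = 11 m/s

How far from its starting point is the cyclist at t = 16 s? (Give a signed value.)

Net displacement equals the area under the velocity-time graph (areas below the axis count negative).
0–2 s: 1 × 2 = 2 m
2–7 s: 10 × 5 = 50 m
7–11 s: -8 × 4 = -32 m
11–16 s: 11 × 5 = 55 m
Net displacement = 75 m

75 m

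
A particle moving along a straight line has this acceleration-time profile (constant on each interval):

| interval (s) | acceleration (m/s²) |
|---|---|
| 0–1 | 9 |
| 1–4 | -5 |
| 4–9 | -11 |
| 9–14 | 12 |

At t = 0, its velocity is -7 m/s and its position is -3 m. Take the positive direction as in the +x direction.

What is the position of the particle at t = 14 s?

-414.5 m

On each constant-a segment, Δv = aΔt and Δx = v₀Δt + ½aΔt²; chain segment to segment.
0–1 s: v starts -7 m/s; Δx = -7·1 + ½·9·1² = -2.5 m; v ends 2 m/s.
1–4 s: v starts 2 m/s; Δx = 2·3 + ½·-5·3² = -16.5 m; v ends -13 m/s.
4–9 s: v starts -13 m/s; Δx = -13·5 + ½·-11·5² = -202.5 m; v ends -68 m/s.
9–14 s: v starts -68 m/s; Δx = -68·5 + ½·12·5² = -190 m; v ends -8 m/s.
x(14) = -3 + Σ Δx = -414.5 m.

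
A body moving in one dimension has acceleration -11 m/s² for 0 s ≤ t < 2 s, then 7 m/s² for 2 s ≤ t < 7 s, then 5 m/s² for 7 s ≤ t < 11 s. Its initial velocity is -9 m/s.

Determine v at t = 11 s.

Δv equals the area under the a-t graph; then v = v₀ + Δv.
0–2 s: -11 × 2 = -22 m/s
2–7 s: 7 × 5 = 35 m/s
7–11 s: 5 × 4 = 20 m/s
Δv = 33 m/s, so v(11) = -9 + (33) = 24 m/s.

24 m/s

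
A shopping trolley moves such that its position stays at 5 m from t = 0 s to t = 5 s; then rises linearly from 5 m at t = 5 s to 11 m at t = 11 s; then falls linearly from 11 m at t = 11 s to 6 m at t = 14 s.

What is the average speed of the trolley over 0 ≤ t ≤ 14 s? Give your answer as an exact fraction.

11/14 m/s

Average speed = (total path length)/(elapsed time); on a piecewise-linear x-t graph the path length is Σ|Δx|.
0–5 s: |Δx| = |5 − 5| = 0 m
5–11 s: |Δx| = |11 − 5| = 6 m
11–14 s: |Δx| = |6 − 11| = 5 m
Total path = 11 m; average speed = 11/14 = 11/14 m/s.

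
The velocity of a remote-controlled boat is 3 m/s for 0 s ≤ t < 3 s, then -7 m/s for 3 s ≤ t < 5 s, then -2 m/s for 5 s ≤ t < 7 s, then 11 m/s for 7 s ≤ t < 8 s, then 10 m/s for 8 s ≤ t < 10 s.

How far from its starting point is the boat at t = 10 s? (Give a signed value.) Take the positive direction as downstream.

Net displacement equals the area under the velocity-time graph (areas below the axis count negative).
0–3 s: 3 × 3 = 9 m
3–5 s: -7 × 2 = -14 m
5–7 s: -2 × 2 = -4 m
7–8 s: 11 × 1 = 11 m
8–10 s: 10 × 2 = 20 m
Net displacement = 22 m

22 m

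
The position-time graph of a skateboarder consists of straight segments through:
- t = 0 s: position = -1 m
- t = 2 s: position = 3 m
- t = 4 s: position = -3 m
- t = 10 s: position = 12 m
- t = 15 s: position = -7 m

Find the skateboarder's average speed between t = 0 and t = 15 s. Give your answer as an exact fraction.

44/15 m/s

Average speed = (total path length)/(elapsed time); on a piecewise-linear x-t graph the path length is Σ|Δx|.
0–2 s: |Δx| = |3 − -1| = 4 m
2–4 s: |Δx| = |-3 − 3| = 6 m
4–10 s: |Δx| = |12 − -3| = 15 m
10–15 s: |Δx| = |-7 − 12| = 19 m
Total path = 44 m; average speed = 44/15 = 44/15 m/s.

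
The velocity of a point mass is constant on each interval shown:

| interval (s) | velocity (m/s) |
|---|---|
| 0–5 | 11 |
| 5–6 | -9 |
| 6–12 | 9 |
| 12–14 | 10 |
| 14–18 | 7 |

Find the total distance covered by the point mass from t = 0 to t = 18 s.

166 m

Distance (not displacement) is the total path length: add the absolute areas under v-t.
0–5 s: |11| × 5 = 55 m
5–6 s: |-9| × 1 = 9 m
6–12 s: |9| × 6 = 54 m
12–14 s: |10| × 2 = 20 m
14–18 s: |7| × 4 = 28 m
Total distance = 166 m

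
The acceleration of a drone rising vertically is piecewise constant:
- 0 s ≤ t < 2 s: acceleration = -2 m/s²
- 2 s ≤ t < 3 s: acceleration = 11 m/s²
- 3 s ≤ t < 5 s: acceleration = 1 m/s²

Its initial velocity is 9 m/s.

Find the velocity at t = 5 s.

Δv equals the area under the a-t graph; then v = v₀ + Δv.
0–2 s: -2 × 2 = -4 m/s
2–3 s: 11 × 1 = 11 m/s
3–5 s: 1 × 2 = 2 m/s
Δv = 9 m/s, so v(5) = 9 + (9) = 18 m/s.

18 m/s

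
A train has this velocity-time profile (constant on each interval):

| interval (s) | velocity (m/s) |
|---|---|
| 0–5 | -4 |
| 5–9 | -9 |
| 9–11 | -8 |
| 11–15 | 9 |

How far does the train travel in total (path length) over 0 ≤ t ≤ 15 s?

Distance (not displacement) is the total path length: add the absolute areas under v-t.
0–5 s: |-4| × 5 = 20 m
5–9 s: |-9| × 4 = 36 m
9–11 s: |-8| × 2 = 16 m
11–15 s: |9| × 4 = 36 m
Total distance = 108 m

108 m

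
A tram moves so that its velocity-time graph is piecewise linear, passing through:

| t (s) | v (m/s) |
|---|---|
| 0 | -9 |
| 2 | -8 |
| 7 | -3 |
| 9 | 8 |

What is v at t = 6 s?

On 2–7 s the graph is linear from -8 to -3 m/s: v(6) = -8 + (-3 − -8)·(6 − 2)/(7 − 2) = -4 m/s.

-4 m/s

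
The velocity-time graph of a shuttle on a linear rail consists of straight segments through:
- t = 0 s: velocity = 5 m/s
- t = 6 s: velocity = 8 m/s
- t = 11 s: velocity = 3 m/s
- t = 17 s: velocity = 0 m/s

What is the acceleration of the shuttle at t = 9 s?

-1 m/s²

Acceleration is the slope of the v-t graph on 6–11 s: (3 − 8)/(11 − 6) = -1 m/s².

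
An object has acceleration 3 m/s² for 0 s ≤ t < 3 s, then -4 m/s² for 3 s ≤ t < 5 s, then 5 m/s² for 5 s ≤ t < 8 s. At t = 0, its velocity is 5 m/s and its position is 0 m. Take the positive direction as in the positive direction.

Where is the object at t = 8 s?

89 m

On each constant-a segment, Δv = aΔt and Δx = v₀Δt + ½aΔt²; chain segment to segment.
0–3 s: v starts 5 m/s; Δx = 5·3 + ½·3·3² = 28.5 m; v ends 14 m/s.
3–5 s: v starts 14 m/s; Δx = 14·2 + ½·-4·2² = 20 m; v ends 6 m/s.
5–8 s: v starts 6 m/s; Δx = 6·3 + ½·5·3² = 40.5 m; v ends 21 m/s.
x(8) = 0 + Σ Δx = 89 m.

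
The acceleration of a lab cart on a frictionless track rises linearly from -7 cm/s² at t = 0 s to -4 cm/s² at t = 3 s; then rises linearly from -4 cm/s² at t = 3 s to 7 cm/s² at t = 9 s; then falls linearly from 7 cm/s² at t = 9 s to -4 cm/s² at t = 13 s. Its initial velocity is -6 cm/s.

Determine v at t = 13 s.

-7.5 cm/s

Δv equals the area under the a-t graph; then v = v₀ + Δv.
0–3 s: ½(-7 + -4)(3) = -16.5 cm/s
3–9 s: ½(-4 + 7)(6) = 9 cm/s
9–13 s: ½(7 + -4)(4) = 6 cm/s
Δv = -1.5 cm/s, so v(13) = -6 + (-1.5) = -7.5 cm/s.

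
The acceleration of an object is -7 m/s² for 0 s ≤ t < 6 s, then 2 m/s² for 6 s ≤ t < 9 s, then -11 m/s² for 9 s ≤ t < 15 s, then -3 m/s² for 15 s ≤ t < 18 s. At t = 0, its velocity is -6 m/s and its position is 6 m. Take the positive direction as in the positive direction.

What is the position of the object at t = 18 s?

-1078.5 m

On each constant-a segment, Δv = aΔt and Δx = v₀Δt + ½aΔt²; chain segment to segment.
0–6 s: v starts -6 m/s; Δx = -6·6 + ½·-7·6² = -162 m; v ends -48 m/s.
6–9 s: v starts -48 m/s; Δx = -48·3 + ½·2·3² = -135 m; v ends -42 m/s.
9–15 s: v starts -42 m/s; Δx = -42·6 + ½·-11·6² = -450 m; v ends -108 m/s.
15–18 s: v starts -108 m/s; Δx = -108·3 + ½·-3·3² = -337.5 m; v ends -117 m/s.
x(18) = 6 + Σ Δx = -1078.5 m.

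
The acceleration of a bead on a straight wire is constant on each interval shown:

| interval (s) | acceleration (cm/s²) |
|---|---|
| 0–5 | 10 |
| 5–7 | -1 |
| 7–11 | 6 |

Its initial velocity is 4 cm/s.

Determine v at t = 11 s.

76 cm/s

Δv equals the area under the a-t graph; then v = v₀ + Δv.
0–5 s: 10 × 5 = 50 cm/s
5–7 s: -1 × 2 = -2 cm/s
7–11 s: 6 × 4 = 24 cm/s
Δv = 72 cm/s, so v(11) = 4 + (72) = 76 cm/s.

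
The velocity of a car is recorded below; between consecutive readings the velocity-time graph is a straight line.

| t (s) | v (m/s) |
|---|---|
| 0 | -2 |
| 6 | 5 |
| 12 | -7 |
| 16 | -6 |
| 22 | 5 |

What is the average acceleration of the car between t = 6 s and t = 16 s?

Average acceleration = Δv/Δt = (-6 − 5)/(16 − 6) = -1.1 m/s².

-1.1 m/s²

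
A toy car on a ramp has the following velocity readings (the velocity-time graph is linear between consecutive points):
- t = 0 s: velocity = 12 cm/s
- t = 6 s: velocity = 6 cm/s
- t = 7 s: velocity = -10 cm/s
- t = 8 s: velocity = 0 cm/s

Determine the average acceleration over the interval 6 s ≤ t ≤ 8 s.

-3 cm/s²

Average acceleration = Δv/Δt = (0 − 6)/(8 − 6) = -3 cm/s².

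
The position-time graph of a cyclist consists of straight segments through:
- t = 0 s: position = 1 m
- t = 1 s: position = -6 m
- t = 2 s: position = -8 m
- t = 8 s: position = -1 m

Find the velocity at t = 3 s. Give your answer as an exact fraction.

7/6 m/s

Velocity is the slope of the x-t graph on 2–8 s: (-1 − -8)/(8 − 2) = 7/6 m/s.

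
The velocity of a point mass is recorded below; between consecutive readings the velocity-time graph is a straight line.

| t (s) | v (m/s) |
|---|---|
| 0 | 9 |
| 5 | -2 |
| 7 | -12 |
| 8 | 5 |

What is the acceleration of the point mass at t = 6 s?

-5 m/s²

Acceleration is the slope of the v-t graph on 5–7 s: (-12 − -2)/(7 − 5) = -5 m/s².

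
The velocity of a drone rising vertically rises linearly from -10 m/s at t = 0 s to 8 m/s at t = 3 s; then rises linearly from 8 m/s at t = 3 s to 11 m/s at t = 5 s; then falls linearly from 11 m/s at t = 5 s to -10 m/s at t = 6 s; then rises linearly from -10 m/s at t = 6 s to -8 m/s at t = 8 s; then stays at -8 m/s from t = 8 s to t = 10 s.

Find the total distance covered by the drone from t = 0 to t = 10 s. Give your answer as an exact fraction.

Distance (not displacement) is the total path length: add the absolute areas under v-t.
0–3 s: v = 0 at t = 5/3 s; triangle areas 25/3 + 16/3 = 41/3 m
3–5 s: |½(8 + 11)(2)| = 19 m
5–6 s: v = 0 at t = 116/21 s; triangle areas 121/42 + 50/21 = 221/42 m
6–8 s: |½(-10 + -8)(2)| = 18 m
8–10 s: |-8| × 2 = 16 m
Total distance = 1007/14 m

1007/14 m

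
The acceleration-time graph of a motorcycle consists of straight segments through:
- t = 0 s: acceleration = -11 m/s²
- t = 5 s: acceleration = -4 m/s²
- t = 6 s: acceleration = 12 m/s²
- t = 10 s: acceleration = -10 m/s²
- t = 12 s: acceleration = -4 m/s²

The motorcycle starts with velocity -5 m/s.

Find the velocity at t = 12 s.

-48.5 m/s

Δv equals the area under the a-t graph; then v = v₀ + Δv.
0–5 s: ½(-11 + -4)(5) = -37.5 m/s
5–6 s: ½(-4 + 12)(1) = 4 m/s
6–10 s: ½(12 + -10)(4) = 4 m/s
10–12 s: ½(-10 + -4)(2) = -14 m/s
Δv = -43.5 m/s, so v(12) = -5 + (-43.5) = -48.5 m/s.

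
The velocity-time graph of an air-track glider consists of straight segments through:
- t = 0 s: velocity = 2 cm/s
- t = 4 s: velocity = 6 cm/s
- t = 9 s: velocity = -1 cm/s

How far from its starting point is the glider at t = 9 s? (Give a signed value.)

28.5 cm

Net displacement equals the area under the velocity-time graph (areas below the axis count negative).
0–4 s: ½(2 + 6)(4) = 16 cm
4–9 s: ½(6 + -1)(5) = 12.5 cm
Net displacement = 28.5 cm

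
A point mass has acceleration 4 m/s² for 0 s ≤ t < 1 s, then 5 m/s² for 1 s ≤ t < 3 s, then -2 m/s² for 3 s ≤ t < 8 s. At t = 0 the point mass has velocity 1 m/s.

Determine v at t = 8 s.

5 m/s

Δv equals the area under the a-t graph; then v = v₀ + Δv.
0–1 s: 4 × 1 = 4 m/s
1–3 s: 5 × 2 = 10 m/s
3–8 s: -2 × 5 = -10 m/s
Δv = 4 m/s, so v(8) = 1 + (4) = 5 m/s.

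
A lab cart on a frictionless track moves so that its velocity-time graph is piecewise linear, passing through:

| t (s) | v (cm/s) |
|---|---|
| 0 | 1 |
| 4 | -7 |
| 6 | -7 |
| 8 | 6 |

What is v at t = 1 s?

-1 cm/s

On 0–4 s the graph is linear from 1 to -7 cm/s: v(1) = 1 + (-7 − 1)·(1 − 0)/(4 − 0) = -1 cm/s.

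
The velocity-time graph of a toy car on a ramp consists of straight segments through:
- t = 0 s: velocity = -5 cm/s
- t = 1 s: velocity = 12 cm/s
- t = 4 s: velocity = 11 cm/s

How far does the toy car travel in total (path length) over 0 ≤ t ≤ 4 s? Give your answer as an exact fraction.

671/17 cm

Distance (not displacement) is the total path length: add the absolute areas under v-t.
0–1 s: v = 0 at t = 5/17 s; triangle areas 25/34 + 72/17 = 169/34 cm
1–4 s: |½(12 + 11)(3)| = 34.5 cm
Total distance = 671/17 cm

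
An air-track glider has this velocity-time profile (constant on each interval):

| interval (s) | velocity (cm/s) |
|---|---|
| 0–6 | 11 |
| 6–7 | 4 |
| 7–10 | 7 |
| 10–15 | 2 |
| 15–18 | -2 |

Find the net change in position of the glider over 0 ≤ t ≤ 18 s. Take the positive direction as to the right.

95 cm

Net displacement equals the area under the velocity-time graph (areas below the axis count negative).
0–6 s: 11 × 6 = 66 cm
6–7 s: 4 × 1 = 4 cm
7–10 s: 7 × 3 = 21 cm
10–15 s: 2 × 5 = 10 cm
15–18 s: -2 × 3 = -6 cm
Net displacement = 95 cm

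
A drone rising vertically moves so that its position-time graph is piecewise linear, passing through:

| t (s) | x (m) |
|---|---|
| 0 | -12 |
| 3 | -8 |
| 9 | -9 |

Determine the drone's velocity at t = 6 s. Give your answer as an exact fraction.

-1/6 m/s

Velocity is the slope of the x-t graph on 3–9 s: (-9 − -8)/(9 − 3) = -1/6 m/s.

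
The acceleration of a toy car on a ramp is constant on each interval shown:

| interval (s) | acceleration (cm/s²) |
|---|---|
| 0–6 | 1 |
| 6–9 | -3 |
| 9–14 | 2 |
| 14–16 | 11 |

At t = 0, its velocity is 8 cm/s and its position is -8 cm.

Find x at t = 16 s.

188.5 cm

On each constant-a segment, Δv = aΔt and Δx = v₀Δt + ½aΔt²; chain segment to segment.
0–6 s: v starts 8 cm/s; Δx = 8·6 + ½·1·6² = 66 cm; v ends 14 cm/s.
6–9 s: v starts 14 cm/s; Δx = 14·3 + ½·-3·3² = 28.5 cm; v ends 5 cm/s.
9–14 s: v starts 5 cm/s; Δx = 5·5 + ½·2·5² = 50 cm; v ends 15 cm/s.
14–16 s: v starts 15 cm/s; Δx = 15·2 + ½·11·2² = 52 cm; v ends 37 cm/s.
x(16) = -8 + Σ Δx = 188.5 cm.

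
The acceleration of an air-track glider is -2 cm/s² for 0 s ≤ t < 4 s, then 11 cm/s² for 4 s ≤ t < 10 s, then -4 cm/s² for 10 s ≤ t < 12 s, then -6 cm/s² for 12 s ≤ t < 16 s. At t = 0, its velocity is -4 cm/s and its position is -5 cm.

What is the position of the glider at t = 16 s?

On each constant-a segment, Δv = aΔt and Δx = v₀Δt + ½aΔt²; chain segment to segment.
0–4 s: v starts -4 cm/s; Δx = -4·4 + ½·-2·4² = -32 cm; v ends -12 cm/s.
4–10 s: v starts -12 cm/s; Δx = -12·6 + ½·11·6² = 126 cm; v ends 54 cm/s.
10–12 s: v starts 54 cm/s; Δx = 54·2 + ½·-4·2² = 100 cm; v ends 46 cm/s.
12–16 s: v starts 46 cm/s; Δx = 46·4 + ½·-6·4² = 136 cm; v ends 22 cm/s.
x(16) = -5 + Σ Δx = 325 cm.

325 cm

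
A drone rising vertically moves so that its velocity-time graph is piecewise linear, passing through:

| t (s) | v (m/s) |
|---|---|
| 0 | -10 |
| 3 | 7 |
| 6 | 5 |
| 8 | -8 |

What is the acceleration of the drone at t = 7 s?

-6.5 m/s²

Acceleration is the slope of the v-t graph on 6–8 s: (-8 − 5)/(8 − 6) = -6.5 m/s².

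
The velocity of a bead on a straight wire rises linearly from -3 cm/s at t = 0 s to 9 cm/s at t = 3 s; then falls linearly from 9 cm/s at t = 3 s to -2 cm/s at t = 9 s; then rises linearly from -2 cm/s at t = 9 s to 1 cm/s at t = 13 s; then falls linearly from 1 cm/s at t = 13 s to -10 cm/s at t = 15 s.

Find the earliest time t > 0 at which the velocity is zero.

t = 0.75 s

v changes sign on 0–3 s (from -3 to 9); the graph is linear there, so v = 0 at t = 0 + (3)·(3 − 0)/(9 − -3) = 0.75 s.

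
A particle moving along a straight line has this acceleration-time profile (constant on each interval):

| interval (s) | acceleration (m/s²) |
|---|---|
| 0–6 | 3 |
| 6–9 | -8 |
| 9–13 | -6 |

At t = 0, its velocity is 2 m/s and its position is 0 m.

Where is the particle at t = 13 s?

26 m

On each constant-a segment, Δv = aΔt and Δx = v₀Δt + ½aΔt²; chain segment to segment.
0–6 s: v starts 2 m/s; Δx = 2·6 + ½·3·6² = 66 m; v ends 20 m/s.
6–9 s: v starts 20 m/s; Δx = 20·3 + ½·-8·3² = 24 m; v ends -4 m/s.
9–13 s: v starts -4 m/s; Δx = -4·4 + ½·-6·4² = -64 m; v ends -28 m/s.
x(13) = 0 + Σ Δx = 26 m.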